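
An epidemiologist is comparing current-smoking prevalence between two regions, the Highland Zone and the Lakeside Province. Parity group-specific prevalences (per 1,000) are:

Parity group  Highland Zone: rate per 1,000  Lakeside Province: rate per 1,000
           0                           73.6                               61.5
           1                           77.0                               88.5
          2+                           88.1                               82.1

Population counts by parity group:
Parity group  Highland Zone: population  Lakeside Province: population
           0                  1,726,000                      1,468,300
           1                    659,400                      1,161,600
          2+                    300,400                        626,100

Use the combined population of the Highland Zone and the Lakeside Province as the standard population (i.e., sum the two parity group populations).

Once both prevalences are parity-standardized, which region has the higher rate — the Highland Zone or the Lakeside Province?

Highland Zone

Combined standard total = 5,941,800; weights = 0.5376, 0.3065, 0.1559.
The Highland Zone: 0.5376×73.6 + 0.3065×77.0 + 0.1559×88.1 = 76.9030 per 1,000.
The Lakeside Province: 0.5376×61.5 + 0.3065×88.5 + 0.1559×82.1 = 72.9869 per 1,000.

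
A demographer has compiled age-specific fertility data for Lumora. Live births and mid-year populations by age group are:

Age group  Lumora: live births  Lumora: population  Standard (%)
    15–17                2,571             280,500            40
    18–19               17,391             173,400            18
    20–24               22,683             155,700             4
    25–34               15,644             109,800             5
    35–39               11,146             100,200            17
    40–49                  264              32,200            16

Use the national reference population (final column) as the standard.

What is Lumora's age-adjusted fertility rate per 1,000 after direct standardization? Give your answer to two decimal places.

54.89

Age-specific rates per 1,000 for Lumora: 9.166, 100.294, 145.684, 142.477, 111.238, 8.199.
Standard weights: 0.40, 0.18, 0.04, 0.05, 0.17, 0.16.
Standardized rate: 0.4000×9.166 + 0.1800×100.294 + 0.0400×145.684 + 0.0500×142.477 + 0.1700×111.238 + 0.1600×8.199 = 54.8927 per 1,000.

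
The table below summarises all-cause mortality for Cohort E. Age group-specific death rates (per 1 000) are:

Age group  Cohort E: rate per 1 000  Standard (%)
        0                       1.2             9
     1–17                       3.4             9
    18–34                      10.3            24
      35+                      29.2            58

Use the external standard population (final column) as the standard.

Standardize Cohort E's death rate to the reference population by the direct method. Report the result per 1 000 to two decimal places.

19.82

Standard weights: 0.09, 0.09, 0.24, 0.58.
Standardized rate: 0.0900×1.2 + 0.0900×3.4 + 0.2400×10.3 + 0.5800×29.2 = 19.8220 per 1 000.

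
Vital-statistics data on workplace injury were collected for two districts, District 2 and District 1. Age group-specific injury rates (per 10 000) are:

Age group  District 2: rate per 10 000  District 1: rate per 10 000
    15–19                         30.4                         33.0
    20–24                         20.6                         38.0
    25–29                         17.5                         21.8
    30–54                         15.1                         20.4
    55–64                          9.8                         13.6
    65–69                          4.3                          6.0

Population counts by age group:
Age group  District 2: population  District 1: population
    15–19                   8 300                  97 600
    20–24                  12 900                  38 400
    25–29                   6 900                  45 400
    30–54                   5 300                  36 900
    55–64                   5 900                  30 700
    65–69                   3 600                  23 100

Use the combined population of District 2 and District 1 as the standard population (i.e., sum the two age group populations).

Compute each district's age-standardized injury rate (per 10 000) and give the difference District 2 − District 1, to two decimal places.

Combined standard total = 315 000; weights = 0.3362, 0.1629, 0.1660, 0.1340, 0.1162, 0.0848.
District 2: 0.3362×30.4 + 0.1629×20.6 + 0.1660×17.5 + 0.1340×15.1 + 0.1162×9.8 + 0.0848×4.3 = 20.0067 per 10 000.
District 1: 0.3362×33.0 + 0.1629×38.0 + 0.1660×21.8 + 0.1340×20.4 + 0.1162×13.6 + 0.0848×6.0 = 25.7241 per 10 000.
Difference = 20.0067 − 25.7241 = -5.7174.

-5.72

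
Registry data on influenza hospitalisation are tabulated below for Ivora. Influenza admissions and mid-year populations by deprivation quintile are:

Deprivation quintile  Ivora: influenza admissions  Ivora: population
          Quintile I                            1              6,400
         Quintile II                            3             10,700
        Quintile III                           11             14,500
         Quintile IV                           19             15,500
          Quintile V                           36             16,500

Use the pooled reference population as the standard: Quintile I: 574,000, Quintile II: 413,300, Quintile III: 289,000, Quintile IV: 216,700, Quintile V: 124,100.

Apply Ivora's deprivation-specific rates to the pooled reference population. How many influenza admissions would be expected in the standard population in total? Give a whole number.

Deprivation-specific rates per 100,000 for Ivora: 15.62, 28.04, 75.86, 122.58, 218.18.
Expected influenza admissions = Σ (standard pop × deprivation-specific rate ÷ 100,000)
= 574,000×15.62/100,000 + 413,300×28.04/100,000 + 289,000×75.86/100,000 + 216,700×122.58/100,000 + 124,100×218.18/100,000
= 89.69 + 115.88 + 219.24 + 265.63 + 270.76 = 961.20.

961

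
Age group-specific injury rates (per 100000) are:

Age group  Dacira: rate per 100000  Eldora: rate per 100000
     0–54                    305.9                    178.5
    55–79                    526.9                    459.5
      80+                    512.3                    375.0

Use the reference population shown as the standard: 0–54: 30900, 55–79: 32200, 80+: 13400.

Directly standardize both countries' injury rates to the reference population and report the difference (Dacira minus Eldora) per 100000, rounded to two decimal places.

Standard total = 76500; weights = 0.4039, 0.4209, 0.1752.
Dacira: 0.4039×305.9 + 0.4209×526.9 + 0.1752×512.3 = 435.0759 per 100000.
Eldora: 0.4039×178.5 + 0.4209×459.5 + 0.1752×375.0 = 331.1967 per 100000.
Difference = 435.0759 − 331.1967 = 103.8792.

103.88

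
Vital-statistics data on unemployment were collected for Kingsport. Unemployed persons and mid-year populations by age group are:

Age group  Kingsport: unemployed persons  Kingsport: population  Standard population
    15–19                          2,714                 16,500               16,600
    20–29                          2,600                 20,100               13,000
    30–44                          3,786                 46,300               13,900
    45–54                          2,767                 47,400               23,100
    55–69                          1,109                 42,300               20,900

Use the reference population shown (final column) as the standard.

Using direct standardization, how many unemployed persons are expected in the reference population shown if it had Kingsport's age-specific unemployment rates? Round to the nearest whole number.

7445

Age-specific rates per 1,000 for Kingsport: 164.485, 129.353, 81.771, 58.376, 26.217.
Expected unemployed persons = Σ (standard pop × age-specific rate ÷ 1,000)
= 16,600×164.485/1,000 + 13,000×129.353/1,000 + 13,900×81.771/1,000 + 23,100×58.376/1,000 + 20,900×26.217/1,000
= 2730.45 + 1681.59 + 1136.62 + 1348.47 + 547.95 = 7445.08.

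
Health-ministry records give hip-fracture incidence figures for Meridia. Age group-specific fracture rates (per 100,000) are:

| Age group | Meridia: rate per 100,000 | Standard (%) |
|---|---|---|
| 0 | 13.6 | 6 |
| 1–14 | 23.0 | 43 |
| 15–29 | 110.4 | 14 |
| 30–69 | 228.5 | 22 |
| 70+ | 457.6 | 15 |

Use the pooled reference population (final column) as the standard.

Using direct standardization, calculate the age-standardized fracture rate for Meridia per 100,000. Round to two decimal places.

145.07

Standard weights: 0.06, 0.43, 0.14, 0.22, 0.15.
Standardized rate: 0.0600×13.6 + 0.4300×23.0 + 0.1400×110.4 + 0.2200×228.5 + 0.1500×457.6 = 145.0720 per 100,000.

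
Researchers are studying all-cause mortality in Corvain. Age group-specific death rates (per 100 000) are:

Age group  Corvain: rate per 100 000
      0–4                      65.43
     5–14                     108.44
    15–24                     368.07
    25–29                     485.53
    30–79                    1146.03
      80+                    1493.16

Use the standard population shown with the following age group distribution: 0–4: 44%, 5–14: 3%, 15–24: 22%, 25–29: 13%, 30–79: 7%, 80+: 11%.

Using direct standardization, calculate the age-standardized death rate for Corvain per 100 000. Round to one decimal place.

420.6

Standard weights: 0.44, 0.03, 0.22, 0.13, 0.07, 0.11.
Standardized rate: 0.4400×65.43 + 0.0300×108.44 + 0.2200×368.07 + 0.1300×485.53 + 0.0700×1146.03 + 0.1100×1493.16 = 420.6064 per 100 000.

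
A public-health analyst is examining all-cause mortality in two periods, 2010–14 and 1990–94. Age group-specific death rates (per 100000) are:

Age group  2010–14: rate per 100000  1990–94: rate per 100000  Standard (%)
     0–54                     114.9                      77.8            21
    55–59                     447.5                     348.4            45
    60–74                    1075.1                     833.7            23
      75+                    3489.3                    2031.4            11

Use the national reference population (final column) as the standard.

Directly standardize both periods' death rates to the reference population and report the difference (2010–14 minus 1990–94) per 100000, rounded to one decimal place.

268.3

Standard weights: 0.21, 0.45, 0.23, 0.11.
2010–14: 0.2100×114.9 + 0.4500×447.5 + 0.2300×1075.1 + 0.1100×3489.3 = 856.6000 per 100000.
1990–94: 0.2100×77.8 + 0.4500×348.4 + 0.2300×833.7 + 0.1100×2031.4 = 588.3230 per 100000.
Difference = 856.6000 − 588.3230 = 268.2770.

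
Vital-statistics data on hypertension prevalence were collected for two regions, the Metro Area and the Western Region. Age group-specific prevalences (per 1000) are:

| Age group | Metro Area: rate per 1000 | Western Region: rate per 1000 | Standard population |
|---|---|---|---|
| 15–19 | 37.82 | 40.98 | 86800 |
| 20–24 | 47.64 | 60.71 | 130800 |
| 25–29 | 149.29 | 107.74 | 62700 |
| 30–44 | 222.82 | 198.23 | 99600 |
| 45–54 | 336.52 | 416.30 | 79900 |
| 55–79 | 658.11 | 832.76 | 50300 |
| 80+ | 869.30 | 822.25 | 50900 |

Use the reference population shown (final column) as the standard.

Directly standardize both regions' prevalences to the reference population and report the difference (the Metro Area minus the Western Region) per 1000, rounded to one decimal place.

Standard total = 561000; weights = 0.1547, 0.2332, 0.1118, 0.1775, 0.1424, 0.0897, 0.0907.
The Metro Area: 0.1547×37.82 + 0.2332×47.64 + 0.1118×149.29 + 0.1775×222.82 + 0.1424×336.52 + 0.0897×658.11 + 0.0907×869.30 = 259.0119 per 1000.
The Western Region: 0.1547×40.98 + 0.2332×60.71 + 0.1118×107.74 + 0.1775×198.23 + 0.1424×416.30 + 0.0897×832.76 + 0.0907×822.25 = 276.2917 per 1000.
Difference = 259.0119 − 276.2917 = -17.2798.

-17.3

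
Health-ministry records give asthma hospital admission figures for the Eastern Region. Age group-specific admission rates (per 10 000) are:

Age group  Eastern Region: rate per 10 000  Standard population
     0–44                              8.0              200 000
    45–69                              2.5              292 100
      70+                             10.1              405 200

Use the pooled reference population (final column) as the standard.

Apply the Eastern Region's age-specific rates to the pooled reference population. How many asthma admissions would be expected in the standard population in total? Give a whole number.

Expected asthma admissions = Σ (standard pop × age-specific rate ÷ 10 000)
= 200 000×8.0/10 000 + 292 100×2.5/10 000 + 405 200×10.1/10 000
= 160.00 + 73.03 + 409.25 = 642.28.

642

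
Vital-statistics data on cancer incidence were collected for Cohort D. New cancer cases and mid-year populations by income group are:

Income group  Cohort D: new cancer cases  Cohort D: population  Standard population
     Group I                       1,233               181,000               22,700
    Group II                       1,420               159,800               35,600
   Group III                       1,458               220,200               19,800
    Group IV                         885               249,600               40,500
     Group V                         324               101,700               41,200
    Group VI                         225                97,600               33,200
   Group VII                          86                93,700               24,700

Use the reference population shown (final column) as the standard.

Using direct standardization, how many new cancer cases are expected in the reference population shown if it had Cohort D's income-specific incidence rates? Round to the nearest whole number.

Income-specific rates per 100,000 for Cohort D: 681.22, 888.61, 662.13, 354.57, 318.58, 230.53, 91.78.
Expected new cancer cases = Σ (standard pop × income-specific rate ÷ 100,000)
= 22,700×681.22/100,000 + 35,600×888.61/100,000 + 19,800×662.13/100,000 + 40,500×354.57/100,000 + 41,200×318.58/100,000 + 33,200×230.53/100,000 + 24,700×91.78/100,000
= 154.64 + 316.35 + 131.10 + 143.60 + 131.26 + 76.54 + 22.67 = 976.15.

976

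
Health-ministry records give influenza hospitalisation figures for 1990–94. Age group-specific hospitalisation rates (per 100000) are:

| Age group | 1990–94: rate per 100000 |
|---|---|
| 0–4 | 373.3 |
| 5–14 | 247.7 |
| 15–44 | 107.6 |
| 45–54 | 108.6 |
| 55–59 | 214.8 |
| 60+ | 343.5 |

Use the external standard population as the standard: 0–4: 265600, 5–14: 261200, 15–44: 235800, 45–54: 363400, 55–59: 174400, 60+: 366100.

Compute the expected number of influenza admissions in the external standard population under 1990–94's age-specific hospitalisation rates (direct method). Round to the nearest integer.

Expected influenza admissions = Σ (standard pop × age-specific rate ÷ 100000)
= 265600×373.3/100000 + 261200×247.7/100000 + 235800×107.6/100000 + 363400×108.6/100000 + 174400×214.8/100000 + 366100×343.5/100000
= 991.48 + 646.99 + 253.72 + 394.65 + 374.61 + 1257.55 = 3919.02.

3919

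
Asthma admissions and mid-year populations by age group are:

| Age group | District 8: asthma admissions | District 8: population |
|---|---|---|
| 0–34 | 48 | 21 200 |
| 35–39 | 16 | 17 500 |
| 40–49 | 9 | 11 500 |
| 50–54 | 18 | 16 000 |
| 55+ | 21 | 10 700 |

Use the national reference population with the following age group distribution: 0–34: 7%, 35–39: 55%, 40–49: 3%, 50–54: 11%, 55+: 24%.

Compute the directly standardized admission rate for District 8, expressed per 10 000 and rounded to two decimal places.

12.80

Age-specific rates per 10 000 for District 8: 22.64, 9.14, 7.83, 11.25, 19.63.
Standard weights: 0.07, 0.55, 0.03, 0.11, 0.24.
Standardized rate: 0.0700×22.64 + 0.5500×9.14 + 0.0300×7.83 + 0.1100×11.25 + 0.2400×19.63 = 12.7960 per 10 000.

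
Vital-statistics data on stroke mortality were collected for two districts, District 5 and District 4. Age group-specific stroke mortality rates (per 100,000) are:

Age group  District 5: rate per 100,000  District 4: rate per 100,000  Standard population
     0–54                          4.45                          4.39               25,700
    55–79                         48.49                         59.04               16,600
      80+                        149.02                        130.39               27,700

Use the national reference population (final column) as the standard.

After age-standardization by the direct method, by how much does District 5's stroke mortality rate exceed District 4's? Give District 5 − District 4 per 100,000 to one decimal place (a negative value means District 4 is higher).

4.9

Standard total = 70,000; weights = 0.3671, 0.2371, 0.3957.
District 5: 0.3671×4.45 + 0.2371×48.49 + 0.3957×149.02 = 72.1022 per 100,000.
District 4: 0.3671×4.39 + 0.2371×59.04 + 0.3957×130.39 = 67.2099 per 100,000.
Difference = 72.1022 − 67.2099 = 4.8923.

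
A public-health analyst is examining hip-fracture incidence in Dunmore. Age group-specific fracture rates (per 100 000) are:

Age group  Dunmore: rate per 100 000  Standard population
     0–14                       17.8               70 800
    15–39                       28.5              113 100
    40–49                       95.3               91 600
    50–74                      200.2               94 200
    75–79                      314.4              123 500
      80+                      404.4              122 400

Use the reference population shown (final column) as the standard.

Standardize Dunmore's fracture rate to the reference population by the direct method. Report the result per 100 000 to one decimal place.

Standard total = 615 600; weights = 0.1150, 0.1837, 0.1488, 0.1530, 0.2006, 0.1988.
Standardized rate: 0.1150×17.8 + 0.1837×28.5 + 0.1488×95.3 + 0.1530×200.2 + 0.2006×314.4 + 0.1988×404.4 = 195.5797 per 100 000.

195.6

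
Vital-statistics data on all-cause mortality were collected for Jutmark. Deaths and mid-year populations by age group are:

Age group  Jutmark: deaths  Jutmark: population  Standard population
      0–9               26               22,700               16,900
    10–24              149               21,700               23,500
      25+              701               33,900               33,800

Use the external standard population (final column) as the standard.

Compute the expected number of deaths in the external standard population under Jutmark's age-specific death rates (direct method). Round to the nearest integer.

880

Age-specific rates per 100,000 for Jutmark: 114.54, 686.64, 2067.85.
Expected deaths = Σ (standard pop × age-specific rate ÷ 100,000)
= 16,900×114.54/100,000 + 23,500×686.64/100,000 + 33,800×2067.85/100,000
= 19.36 + 161.36 + 698.93 = 879.65.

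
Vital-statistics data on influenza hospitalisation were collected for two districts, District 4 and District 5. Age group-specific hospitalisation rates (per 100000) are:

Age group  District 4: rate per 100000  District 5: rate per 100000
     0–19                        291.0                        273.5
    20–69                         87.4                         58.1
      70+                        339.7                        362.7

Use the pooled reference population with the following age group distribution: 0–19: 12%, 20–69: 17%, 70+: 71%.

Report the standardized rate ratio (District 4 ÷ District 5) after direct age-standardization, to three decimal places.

Standard weights: 0.12, 0.17, 0.71.
District 4: 0.1200×291.0 + 0.1700×87.4 + 0.7100×339.7 = 290.9650 per 100000.
District 5: 0.1200×273.5 + 0.1700×58.1 + 0.7100×362.7 = 300.2140 per 100000.
Ratio = 290.9650 ÷ 300.2140 = 0.96919.

0.969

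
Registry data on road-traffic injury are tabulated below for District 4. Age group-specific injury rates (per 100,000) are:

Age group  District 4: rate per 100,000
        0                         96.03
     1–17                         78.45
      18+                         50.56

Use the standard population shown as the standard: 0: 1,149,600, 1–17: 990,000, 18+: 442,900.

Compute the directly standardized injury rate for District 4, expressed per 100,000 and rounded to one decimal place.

81.5

Standard total = 2,582,500; weights = 0.4452, 0.3833, 0.1715.
Standardized rate: 0.4452×96.03 + 0.3833×78.45 + 0.1715×50.56 = 81.4926 per 100,000.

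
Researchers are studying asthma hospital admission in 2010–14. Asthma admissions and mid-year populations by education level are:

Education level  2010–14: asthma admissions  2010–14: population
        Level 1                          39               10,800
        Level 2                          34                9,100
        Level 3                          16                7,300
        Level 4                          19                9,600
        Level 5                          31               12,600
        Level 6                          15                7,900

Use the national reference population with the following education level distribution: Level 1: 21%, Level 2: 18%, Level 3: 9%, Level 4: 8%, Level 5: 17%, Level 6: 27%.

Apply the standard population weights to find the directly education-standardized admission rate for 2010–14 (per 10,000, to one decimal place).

Education-specific rates per 10,000 for 2010–14: 36.11, 37.36, 21.92, 19.79, 24.60, 18.99.
Standard weights: 0.21, 0.18, 0.09, 0.08, 0.17, 0.27.
Standardized rate: 0.2100×36.11 + 0.1800×37.36 + 0.0900×21.92 + 0.0800×19.79 + 0.1700×24.60 + 0.2700×18.99 = 27.1737 per 10,000.

27.2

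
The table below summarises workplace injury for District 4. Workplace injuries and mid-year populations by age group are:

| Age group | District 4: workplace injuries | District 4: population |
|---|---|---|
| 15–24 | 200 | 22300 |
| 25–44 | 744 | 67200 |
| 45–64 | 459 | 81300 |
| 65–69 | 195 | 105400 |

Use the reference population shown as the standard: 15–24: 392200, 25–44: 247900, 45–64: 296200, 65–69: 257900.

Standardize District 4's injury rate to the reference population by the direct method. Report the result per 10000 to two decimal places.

70.44

Age-specific rates per 10000 for District 4: 89.69, 110.71, 56.46, 18.50.
Standard total = 1194200; weights = 0.3284, 0.2076, 0.2480, 0.2160.
Standardized rate: 0.3284×89.69 + 0.2076×110.71 + 0.2480×56.46 + 0.2160×18.50 = 70.4363 per 10000.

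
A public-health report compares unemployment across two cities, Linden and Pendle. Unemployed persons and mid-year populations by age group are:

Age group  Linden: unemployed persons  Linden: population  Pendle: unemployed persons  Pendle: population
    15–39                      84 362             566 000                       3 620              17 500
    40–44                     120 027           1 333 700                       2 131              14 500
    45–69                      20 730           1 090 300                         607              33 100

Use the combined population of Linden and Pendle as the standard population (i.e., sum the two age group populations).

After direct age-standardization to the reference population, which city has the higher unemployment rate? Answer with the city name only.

Pendle

Age-specific rates per 1 000 for Linden: 149.049, 89.996, 19.013.
For Pendle: 206.857, 146.966, 18.338.
Combined standard total = 3 055 100; weights = 0.1910, 0.4413, 0.3677.
Linden: 0.1910×149.049 + 0.4413×89.996 + 0.3677×19.013 = 75.1732 per 1 000.
Pendle: 0.1910×206.857 + 0.4413×146.966 + 0.3677×18.338 = 111.1065 per 1 000.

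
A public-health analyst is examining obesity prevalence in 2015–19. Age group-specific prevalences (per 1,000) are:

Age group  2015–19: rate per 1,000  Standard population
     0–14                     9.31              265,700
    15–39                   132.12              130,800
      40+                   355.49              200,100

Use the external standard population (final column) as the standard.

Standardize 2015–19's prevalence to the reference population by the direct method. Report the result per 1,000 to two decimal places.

Standard total = 596,600; weights = 0.4454, 0.2192, 0.3354.
Standardized rate: 0.4454×9.31 + 0.2192×132.12 + 0.3354×355.49 = 152.3441 per 1,000.

152.34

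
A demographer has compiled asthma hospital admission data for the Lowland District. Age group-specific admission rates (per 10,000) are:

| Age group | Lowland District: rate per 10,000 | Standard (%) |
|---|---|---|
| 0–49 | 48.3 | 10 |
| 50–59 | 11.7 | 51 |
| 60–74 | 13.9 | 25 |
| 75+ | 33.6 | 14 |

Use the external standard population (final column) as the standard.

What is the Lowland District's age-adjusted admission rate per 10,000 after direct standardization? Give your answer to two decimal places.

Standard weights: 0.10, 0.51, 0.25, 0.14.
Standardized rate: 0.1000×48.3 + 0.5100×11.7 + 0.2500×13.9 + 0.1400×33.6 = 18.9760 per 10,000.

18.98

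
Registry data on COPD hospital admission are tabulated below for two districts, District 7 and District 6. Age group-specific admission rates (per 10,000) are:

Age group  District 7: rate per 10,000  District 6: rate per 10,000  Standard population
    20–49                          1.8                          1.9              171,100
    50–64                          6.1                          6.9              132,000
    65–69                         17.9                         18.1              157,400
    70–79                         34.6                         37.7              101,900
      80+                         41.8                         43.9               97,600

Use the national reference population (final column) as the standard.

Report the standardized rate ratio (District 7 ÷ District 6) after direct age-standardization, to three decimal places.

0.945

Standard total = 660,000; weights = 0.2592, 0.2000, 0.2385, 0.1544, 0.1479.
District 7: 0.2592×1.8 + 0.2000×6.1 + 0.2385×17.9 + 0.1544×34.6 + 0.1479×41.8 = 17.4789 per 10,000.
District 6: 0.2592×1.9 + 0.2000×6.9 + 0.2385×18.1 + 0.1544×37.7 + 0.1479×43.9 = 18.5017 per 10,000.
Ratio = 17.4789 ÷ 18.5017 = 0.94472.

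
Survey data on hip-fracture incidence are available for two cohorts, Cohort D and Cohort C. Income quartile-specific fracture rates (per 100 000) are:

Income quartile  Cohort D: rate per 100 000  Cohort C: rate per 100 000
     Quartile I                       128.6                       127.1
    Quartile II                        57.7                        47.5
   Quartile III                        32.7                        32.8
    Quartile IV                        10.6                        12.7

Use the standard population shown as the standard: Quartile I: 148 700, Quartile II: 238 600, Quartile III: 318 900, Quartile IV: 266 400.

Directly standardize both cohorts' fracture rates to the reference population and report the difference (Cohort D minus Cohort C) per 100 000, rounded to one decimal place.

Standard total = 972 600; weights = 0.1529, 0.2453, 0.3279, 0.2739.
Cohort D: 0.1529×128.6 + 0.2453×57.7 + 0.3279×32.7 + 0.2739×10.6 = 47.4418 per 100 000.
Cohort C: 0.1529×127.1 + 0.2453×47.5 + 0.3279×32.8 + 0.2739×12.7 = 45.3182 per 100 000.
Difference = 47.4418 − 45.3182 = 2.1236.

2.1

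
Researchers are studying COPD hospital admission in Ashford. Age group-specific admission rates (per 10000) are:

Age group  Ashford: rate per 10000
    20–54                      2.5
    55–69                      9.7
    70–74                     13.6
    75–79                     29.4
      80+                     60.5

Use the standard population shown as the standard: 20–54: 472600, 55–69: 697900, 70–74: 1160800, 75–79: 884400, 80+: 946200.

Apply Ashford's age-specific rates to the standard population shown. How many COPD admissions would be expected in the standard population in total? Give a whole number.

Expected COPD admissions = Σ (standard pop × age-specific rate ÷ 10000)
= 472600×2.5/10000 + 697900×9.7/10000 + 1160800×13.6/10000 + 884400×29.4/10000 + 946200×60.5/10000
= 118.15 + 676.96 + 1578.69 + 2600.14 + 5724.51 = 10698.45.

10698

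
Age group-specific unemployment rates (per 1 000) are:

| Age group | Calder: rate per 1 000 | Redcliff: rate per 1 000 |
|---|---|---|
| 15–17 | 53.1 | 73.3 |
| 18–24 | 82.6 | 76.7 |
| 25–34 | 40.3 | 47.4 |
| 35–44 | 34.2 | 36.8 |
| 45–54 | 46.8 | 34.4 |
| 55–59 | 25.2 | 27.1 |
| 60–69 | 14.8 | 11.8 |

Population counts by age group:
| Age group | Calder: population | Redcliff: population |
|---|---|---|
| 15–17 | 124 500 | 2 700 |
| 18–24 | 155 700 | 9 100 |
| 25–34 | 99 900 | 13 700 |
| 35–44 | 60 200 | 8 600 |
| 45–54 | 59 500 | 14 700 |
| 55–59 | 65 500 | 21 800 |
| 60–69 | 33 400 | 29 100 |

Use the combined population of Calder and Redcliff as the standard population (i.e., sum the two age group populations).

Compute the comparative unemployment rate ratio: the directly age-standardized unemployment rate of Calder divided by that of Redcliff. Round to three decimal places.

Combined standard total = 698 400; weights = 0.1821, 0.2360, 0.1627, 0.0985, 0.1062, 0.1250, 0.0895.
Calder: 0.1821×53.1 + 0.2360×82.6 + 0.1627×40.3 + 0.0985×34.2 + 0.1062×46.8 + 0.1250×25.2 + 0.0895×14.8 = 48.5329 per 1 000.
Redcliff: 0.1821×73.3 + 0.2360×76.7 + 0.1627×47.4 + 0.0985×36.8 + 0.1062×34.4 + 0.1250×27.1 + 0.0895×11.8 = 50.8823 per 1 000.
Ratio = 48.5329 ÷ 50.8823 = 0.95383.

0.954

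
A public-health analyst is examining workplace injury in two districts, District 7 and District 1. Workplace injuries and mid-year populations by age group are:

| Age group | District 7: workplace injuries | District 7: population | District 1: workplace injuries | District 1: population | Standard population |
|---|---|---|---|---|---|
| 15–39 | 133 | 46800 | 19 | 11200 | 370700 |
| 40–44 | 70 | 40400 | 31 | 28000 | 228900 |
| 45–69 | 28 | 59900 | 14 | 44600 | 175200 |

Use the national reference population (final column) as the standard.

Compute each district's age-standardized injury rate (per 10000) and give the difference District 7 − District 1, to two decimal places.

Age-specific rates per 10000 for District 7: 28.42, 17.33, 4.67.
For District 1: 16.96, 11.07, 3.14.
Standard total = 774800; weights = 0.4784, 0.2954, 0.2261.
District 7: 0.4784×28.42 + 0.2954×17.33 + 0.2261×4.67 = 19.7727 per 10000.
District 1: 0.4784×16.96 + 0.2954×11.07 + 0.2261×3.14 = 12.0971 per 10000.
Difference = 19.7727 − 12.0971 = 7.6756.

7.68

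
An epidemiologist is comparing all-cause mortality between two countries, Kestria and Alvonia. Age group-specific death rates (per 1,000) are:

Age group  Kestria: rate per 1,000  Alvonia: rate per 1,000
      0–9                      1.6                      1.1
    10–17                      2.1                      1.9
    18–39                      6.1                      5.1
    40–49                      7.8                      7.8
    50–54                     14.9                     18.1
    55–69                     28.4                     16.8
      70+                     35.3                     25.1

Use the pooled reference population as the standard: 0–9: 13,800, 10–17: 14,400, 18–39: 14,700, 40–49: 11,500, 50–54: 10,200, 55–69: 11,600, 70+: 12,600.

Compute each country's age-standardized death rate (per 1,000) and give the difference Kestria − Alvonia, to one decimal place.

2.9

Standard total = 88,800; weights = 0.1554, 0.1622, 0.1655, 0.1295, 0.1149, 0.1306, 0.1419.
Kestria: 0.1554×1.6 + 0.1622×2.1 + 0.1655×6.1 + 0.1295×7.8 + 0.1149×14.9 + 0.1306×28.4 + 0.1419×35.3 = 13.0393 per 1,000.
Alvonia: 0.1554×1.1 + 0.1622×1.9 + 0.1655×5.1 + 0.1295×7.8 + 0.1149×18.1 + 0.1306×16.8 + 0.1419×25.1 = 10.1686 per 1,000.
Difference = 13.0393 − 10.1686 = 2.8707.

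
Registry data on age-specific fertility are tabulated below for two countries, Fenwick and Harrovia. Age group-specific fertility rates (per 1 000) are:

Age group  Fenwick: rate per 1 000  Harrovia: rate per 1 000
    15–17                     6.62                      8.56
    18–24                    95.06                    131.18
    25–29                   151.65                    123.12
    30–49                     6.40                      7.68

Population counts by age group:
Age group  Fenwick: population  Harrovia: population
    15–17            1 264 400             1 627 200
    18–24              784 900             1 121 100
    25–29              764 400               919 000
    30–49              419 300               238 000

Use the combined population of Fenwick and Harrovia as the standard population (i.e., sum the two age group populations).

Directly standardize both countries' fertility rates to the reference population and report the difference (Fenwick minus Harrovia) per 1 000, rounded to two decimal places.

Combined standard total = 7 138 300; weights = 0.4051, 0.2670, 0.2358, 0.0921.
Fenwick: 0.4051×6.62 + 0.2670×95.06 + 0.2358×151.65 + 0.0921×6.40 = 64.4160 per 1 000.
Harrovia: 0.4051×8.56 + 0.2670×131.18 + 0.2358×123.12 + 0.0921×7.68 = 68.2361 per 1 000.
Difference = 64.4160 − 68.2361 = -3.8200.

-3.82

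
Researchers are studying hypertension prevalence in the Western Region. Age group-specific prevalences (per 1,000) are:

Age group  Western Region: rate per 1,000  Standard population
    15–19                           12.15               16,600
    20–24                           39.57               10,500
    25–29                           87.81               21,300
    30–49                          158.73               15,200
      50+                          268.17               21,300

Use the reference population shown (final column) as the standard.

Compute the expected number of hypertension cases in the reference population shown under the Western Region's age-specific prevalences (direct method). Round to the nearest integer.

Expected hypertension cases = Σ (standard pop × age-specific rate ÷ 1,000)
= 16,600×12.15/1,000 + 10,500×39.57/1,000 + 21,300×87.81/1,000 + 15,200×158.73/1,000 + 21,300×268.17/1,000
= 201.69 + 415.49 + 1870.35 + 2412.70 + 5712.02 = 10612.24.

10612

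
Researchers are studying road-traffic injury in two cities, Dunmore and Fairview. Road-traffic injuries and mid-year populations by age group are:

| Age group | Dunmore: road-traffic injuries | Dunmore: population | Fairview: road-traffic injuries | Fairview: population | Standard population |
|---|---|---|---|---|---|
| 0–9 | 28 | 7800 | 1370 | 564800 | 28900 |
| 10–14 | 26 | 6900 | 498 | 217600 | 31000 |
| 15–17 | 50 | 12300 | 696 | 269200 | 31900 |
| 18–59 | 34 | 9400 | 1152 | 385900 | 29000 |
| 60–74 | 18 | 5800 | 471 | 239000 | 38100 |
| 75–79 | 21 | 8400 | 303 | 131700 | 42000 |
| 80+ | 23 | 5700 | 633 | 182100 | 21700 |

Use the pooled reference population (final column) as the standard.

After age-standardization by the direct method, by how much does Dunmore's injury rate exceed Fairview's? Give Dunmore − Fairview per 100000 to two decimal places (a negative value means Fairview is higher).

93.75

Age-specific rates per 100000 for Dunmore: 358.97, 376.81, 406.50, 361.70, 310.34, 250.00, 403.51.
For Fairview: 242.56, 228.86, 258.54, 298.52, 197.07, 230.07, 347.61.
Standard total = 222600; weights = 0.1298, 0.1393, 0.1433, 0.1303, 0.1712, 0.1887, 0.0975.
Dunmore: 0.1298×358.97 + 0.1393×376.81 + 0.1433×406.50 + 0.1303×361.70 + 0.1712×310.34 + 0.1887×250.00 + 0.0975×403.51 = 344.0819 per 100000.
Fairview: 0.1298×242.56 + 0.1393×228.86 + 0.1433×258.54 + 0.1303×298.52 + 0.1712×197.07 + 0.1887×230.07 + 0.0975×347.61 = 250.3321 per 100000.
Difference = 344.0819 − 250.3321 = 93.7499.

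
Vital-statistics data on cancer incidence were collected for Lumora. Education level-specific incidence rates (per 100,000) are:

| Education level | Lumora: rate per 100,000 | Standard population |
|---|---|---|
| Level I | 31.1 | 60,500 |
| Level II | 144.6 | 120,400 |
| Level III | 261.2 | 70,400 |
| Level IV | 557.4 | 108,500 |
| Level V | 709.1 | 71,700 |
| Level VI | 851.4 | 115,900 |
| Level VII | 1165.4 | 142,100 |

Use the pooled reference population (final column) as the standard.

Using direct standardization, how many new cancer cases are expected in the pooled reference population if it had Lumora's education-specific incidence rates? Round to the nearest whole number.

Expected new cancer cases = Σ (standard pop × education-specific rate ÷ 100,000)
= 60,500×31.1/100,000 + 120,400×144.6/100,000 + 70,400×261.2/100,000 + 108,500×557.4/100,000 + 71,700×709.1/100,000 + 115,900×851.4/100,000 + 142,100×1165.4/100,000
= 18.82 + 174.10 + 183.88 + 604.78 + 508.42 + 986.77 + 1656.03 = 4132.81.

4133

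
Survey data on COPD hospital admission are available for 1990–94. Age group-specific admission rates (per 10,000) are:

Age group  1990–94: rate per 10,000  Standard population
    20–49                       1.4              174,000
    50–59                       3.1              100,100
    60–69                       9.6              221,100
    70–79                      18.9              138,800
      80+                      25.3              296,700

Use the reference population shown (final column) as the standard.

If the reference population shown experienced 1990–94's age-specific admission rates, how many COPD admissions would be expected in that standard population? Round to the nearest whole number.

1281

Expected COPD admissions = Σ (standard pop × age-specific rate ÷ 10,000)
= 174,000×1.4/10,000 + 100,100×3.1/10,000 + 221,100×9.6/10,000 + 138,800×18.9/10,000 + 296,700×25.3/10,000
= 24.36 + 31.03 + 212.26 + 262.33 + 750.65 = 1280.63.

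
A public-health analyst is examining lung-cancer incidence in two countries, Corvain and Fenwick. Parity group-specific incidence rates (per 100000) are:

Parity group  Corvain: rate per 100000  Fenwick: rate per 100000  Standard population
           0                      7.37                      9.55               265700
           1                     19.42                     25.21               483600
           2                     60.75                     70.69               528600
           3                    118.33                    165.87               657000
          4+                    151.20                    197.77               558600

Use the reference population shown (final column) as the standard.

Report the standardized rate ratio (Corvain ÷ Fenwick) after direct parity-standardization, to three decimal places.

0.757

Standard total = 2493500; weights = 0.1066, 0.1939, 0.2120, 0.2635, 0.2240.
Corvain: 0.1066×7.37 + 0.1939×19.42 + 0.2120×60.75 + 0.2635×118.33 + 0.2240×151.20 = 82.4806 per 100000.
Fenwick: 0.1066×9.55 + 0.1939×25.21 + 0.2120×70.69 + 0.2635×165.87 + 0.2240×197.77 = 108.9018 per 100000.
Ratio = 82.4806 ÷ 108.9018 = 0.75738.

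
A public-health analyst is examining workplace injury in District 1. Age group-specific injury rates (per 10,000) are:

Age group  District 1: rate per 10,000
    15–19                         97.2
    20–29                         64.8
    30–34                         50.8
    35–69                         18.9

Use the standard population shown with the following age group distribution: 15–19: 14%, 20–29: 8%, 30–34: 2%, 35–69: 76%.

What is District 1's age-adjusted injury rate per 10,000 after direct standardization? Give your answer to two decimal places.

34.17

Standard weights: 0.14, 0.08, 0.02, 0.76.
Standardized rate: 0.1400×97.2 + 0.0800×64.8 + 0.0200×50.8 + 0.7600×18.9 = 34.1720 per 10,000.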